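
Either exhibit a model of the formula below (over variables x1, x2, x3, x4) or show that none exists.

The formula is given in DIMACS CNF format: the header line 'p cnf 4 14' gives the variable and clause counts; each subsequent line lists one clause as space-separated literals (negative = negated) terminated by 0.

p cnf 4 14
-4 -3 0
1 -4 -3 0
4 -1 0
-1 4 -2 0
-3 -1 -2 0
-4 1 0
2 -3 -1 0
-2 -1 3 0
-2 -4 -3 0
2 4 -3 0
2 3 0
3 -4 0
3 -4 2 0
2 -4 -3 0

x1: False,  x2: True,  x3: True,  x4: False

Case x4 = False:
(¬x1) alone gives x1 = False.
Case x2 = True:
No clause remains; x3 is free.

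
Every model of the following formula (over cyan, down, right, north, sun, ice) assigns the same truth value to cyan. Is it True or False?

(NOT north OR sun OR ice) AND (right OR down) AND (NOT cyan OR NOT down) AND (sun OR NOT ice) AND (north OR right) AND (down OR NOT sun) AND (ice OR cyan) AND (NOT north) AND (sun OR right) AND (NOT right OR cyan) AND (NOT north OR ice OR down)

Suppose cyan = false.
Unit clause (ice) forces ice = true.
Unit clause (sun) forces sun = true.
Unit clause (down) forces down = true.
Unit clause (NOT north) forces north = false.
Unit clause (right) forces right = true.
But (NOT right) is also a unit clause — contradiction.
So every satisfying assignment has cyan = True.

True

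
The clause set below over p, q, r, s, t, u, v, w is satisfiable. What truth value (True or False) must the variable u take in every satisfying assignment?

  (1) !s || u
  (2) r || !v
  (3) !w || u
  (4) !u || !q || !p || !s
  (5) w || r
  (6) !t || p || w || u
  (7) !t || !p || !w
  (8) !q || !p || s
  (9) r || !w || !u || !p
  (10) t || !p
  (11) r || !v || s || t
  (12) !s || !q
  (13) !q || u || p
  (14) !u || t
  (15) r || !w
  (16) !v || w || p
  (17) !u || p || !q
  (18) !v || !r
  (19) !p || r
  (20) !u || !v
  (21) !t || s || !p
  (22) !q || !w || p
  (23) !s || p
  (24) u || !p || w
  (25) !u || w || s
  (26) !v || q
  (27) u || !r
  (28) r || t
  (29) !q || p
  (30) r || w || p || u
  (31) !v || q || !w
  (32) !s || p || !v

True

Suppose u = false.
Unit clause (!s) forces s = false.
Unit clause (!w) forces w = false.
Unit clause (r) forces r = true.
Now (!r) is unsatisfied and unit — conflict.
So every satisfying assignment has u = True.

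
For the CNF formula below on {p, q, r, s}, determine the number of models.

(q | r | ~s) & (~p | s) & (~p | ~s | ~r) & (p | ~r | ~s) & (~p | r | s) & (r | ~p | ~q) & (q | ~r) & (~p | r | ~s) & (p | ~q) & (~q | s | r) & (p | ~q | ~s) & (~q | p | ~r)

1

There are 2^4 = 16 truth assignments over (p, q, r, s).
Split on s. With s = 1, the clauses containing s are satisfied and ~s drops from the rest; 0 of the 2^3 = 8 assignments to the other variables satisfy what remains.
With s = 0, by the same count on the reduced clause set, 1 assignment works.
(One model: p=F, q=F, r=F, s=F.)
Total: 0 + 1 = 1.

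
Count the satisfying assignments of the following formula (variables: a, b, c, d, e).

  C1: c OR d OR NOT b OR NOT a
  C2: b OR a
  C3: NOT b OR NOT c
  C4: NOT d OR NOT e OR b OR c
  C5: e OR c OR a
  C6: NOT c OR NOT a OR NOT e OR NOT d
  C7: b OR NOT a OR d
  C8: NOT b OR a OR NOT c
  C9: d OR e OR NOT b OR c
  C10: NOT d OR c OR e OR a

6

There are 2^5 = 32 truth assignments over (a, b, c, d, e).
Split on d. With d = true, the clauses containing d are satisfied and NOT d drops from the rest; 5 of the 2^4 = 16 assignments to the other variables satisfy what remains.
With d = false, by the same count on the reduced clause set, 1 assignment works.
(One model: a=F, b=T, c=F, d=F, e=T.)
Total: 5 + 1 = 6.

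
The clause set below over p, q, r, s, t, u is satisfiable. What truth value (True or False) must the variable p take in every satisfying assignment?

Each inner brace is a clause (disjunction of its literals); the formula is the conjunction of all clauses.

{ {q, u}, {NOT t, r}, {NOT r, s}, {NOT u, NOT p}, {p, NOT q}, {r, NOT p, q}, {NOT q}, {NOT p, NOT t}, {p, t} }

Suppose p = true.
From the singleton clause (NOT u), u = false.
From the singleton clause (q), q = true.
But (NOT q) is also a unit clause — contradiction.
So every satisfying assignment has p = False.

False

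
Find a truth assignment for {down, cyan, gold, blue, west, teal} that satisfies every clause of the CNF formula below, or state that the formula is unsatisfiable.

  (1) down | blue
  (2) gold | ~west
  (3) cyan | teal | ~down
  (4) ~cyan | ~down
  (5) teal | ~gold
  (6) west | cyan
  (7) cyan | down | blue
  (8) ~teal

(~teal) alone gives teal = 0.
(~gold) alone gives gold = 0.
(~west) alone gives west = 0.
(cyan) alone gives cyan = 1.
(~down) alone gives down = 0.
(blue) alone gives blue = 1.
Every clause now holds.

down ↦ 0,  cyan ↦ 1,  gold ↦ 0,  blue ↦ 1,  west ↦ 0,  teal ↦ 0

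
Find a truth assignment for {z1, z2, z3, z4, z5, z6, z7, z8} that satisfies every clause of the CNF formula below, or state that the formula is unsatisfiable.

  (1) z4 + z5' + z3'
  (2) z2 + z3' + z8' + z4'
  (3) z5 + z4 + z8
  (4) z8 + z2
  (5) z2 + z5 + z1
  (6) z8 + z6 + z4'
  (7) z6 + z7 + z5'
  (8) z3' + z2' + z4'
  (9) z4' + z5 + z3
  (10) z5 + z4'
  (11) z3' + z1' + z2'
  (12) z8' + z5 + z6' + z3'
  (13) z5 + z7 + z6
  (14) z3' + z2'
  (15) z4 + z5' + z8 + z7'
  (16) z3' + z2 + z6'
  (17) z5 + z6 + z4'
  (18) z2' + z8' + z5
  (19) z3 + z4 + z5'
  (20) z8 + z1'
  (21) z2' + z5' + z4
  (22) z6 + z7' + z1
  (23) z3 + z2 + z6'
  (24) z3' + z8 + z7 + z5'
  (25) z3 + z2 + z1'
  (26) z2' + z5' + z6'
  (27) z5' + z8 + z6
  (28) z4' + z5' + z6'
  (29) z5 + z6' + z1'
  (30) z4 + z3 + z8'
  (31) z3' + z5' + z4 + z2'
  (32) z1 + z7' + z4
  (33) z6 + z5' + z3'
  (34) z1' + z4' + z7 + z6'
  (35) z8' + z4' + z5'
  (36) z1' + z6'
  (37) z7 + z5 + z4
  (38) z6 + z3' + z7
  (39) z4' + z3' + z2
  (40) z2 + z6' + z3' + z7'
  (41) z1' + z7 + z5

z1: 1; z2: 0; z3: 1; z4: 0; z5: 0; z6: 0; z7: 1; z8: 1

Branch on z8: set z8 = 1.
Branch on z5: set z5 = 0.
The clause (z4') is unit, so z4 = 0.
The clause (z2') is unit, so z2 = 0.
The clause (z1) is unit, so z1 = 1.
The clause (z3) is unit, so z3 = 1.
The clause (z6') is unit, so z6 = 0.
The clause (z7) is unit, so z7 = 1.
Every clause now holds.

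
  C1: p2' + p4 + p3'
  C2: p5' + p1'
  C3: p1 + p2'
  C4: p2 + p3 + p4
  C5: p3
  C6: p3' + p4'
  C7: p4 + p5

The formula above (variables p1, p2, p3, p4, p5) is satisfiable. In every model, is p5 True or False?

True

Suppose p5 = 0.
(p3) alone gives p3 = 1.
(p4') alone gives p4 = 0.
But (p4) is also a unit clause — contradiction.
So every satisfying assignment has p5 = True.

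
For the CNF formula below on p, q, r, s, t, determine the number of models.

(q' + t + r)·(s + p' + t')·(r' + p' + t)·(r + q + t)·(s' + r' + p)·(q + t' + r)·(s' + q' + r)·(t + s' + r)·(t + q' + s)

There are 2^5 = 32 truth assignments over (p, q, r, s, t).
Split on t. With t = 1, the clauses containing t are satisfied and t' drops from the rest; 5 of the 2^4 = 16 assignments to the other variables satisfy what remains.
With t = 0, by the same count on the reduced clause set, 1 assignment works.
Total: 5 + 1 = 6.

6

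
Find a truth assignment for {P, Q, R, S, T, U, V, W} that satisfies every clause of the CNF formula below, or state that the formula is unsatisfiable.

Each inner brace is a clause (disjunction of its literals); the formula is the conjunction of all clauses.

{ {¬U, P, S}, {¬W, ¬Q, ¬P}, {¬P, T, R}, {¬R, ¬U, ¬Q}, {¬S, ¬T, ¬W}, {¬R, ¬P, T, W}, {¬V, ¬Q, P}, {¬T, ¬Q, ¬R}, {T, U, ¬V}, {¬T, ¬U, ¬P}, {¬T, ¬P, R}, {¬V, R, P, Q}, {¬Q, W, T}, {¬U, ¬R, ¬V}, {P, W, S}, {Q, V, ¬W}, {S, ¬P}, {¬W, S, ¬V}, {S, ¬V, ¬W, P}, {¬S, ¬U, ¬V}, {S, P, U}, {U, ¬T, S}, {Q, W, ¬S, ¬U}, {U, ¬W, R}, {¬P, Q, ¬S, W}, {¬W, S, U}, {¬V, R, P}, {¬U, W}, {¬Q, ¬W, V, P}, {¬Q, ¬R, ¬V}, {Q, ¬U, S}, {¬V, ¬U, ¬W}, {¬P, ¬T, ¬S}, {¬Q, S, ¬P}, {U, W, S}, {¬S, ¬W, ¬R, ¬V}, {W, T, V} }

P=False, Q=False, R=True, S=True, T=True, U=False, V=True, W=False

Try S = True.
Try T = True.
The clause (¬W) is unit, so W = False.
The clause (¬U) is unit, so U = False.
The clause (¬P) is unit, so P = False.
Try V = True.
The clause (¬Q) is unit, so Q = False.
The clause (R) is unit, so R = True.
All clauses are satisfied.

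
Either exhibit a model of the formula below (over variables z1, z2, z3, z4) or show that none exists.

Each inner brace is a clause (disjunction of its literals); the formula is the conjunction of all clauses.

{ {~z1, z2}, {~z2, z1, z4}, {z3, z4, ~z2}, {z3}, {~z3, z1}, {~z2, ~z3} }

UNSATISFIABLE

(z3) alone gives z3 = 1.
(z1) alone gives z1 = 1.
(z2) alone gives z2 = 1.
Now (~z2) is unsatisfied and unit — conflict.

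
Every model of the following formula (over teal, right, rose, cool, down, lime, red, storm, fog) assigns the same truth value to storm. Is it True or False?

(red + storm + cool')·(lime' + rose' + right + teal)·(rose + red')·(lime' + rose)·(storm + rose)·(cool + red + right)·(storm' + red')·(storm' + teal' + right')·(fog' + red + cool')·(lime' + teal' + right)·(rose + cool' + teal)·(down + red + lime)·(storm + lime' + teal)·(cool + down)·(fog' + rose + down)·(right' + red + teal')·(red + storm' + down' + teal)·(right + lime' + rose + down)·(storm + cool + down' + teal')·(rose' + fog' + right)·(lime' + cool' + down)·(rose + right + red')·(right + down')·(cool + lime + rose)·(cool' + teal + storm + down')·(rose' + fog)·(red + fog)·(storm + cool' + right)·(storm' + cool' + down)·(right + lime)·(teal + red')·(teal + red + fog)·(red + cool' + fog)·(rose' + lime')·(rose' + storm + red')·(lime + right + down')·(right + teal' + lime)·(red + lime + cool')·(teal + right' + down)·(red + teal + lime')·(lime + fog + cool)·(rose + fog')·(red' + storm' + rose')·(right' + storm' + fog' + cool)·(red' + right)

False

Suppose storm = 1.
The clause (red') is unit, so red = 0.
The clause (fog) is unit, so fog = 1.
The clause (cool') is unit, so cool = 0.
The clause (right) is unit, so right = 1.
That conflicts with the unit clause (right').
So every satisfying assignment has storm = False.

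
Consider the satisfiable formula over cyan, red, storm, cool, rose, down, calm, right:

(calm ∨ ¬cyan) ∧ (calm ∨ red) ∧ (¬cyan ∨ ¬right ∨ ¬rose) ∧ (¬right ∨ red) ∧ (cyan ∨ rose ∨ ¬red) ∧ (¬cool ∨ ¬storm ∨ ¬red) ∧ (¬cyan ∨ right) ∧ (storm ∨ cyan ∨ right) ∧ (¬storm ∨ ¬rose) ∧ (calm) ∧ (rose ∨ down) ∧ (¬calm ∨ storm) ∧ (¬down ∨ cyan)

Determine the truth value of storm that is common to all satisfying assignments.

Suppose storm = False.
Unit clause (calm) forces calm = True.
Now (¬calm) is unsatisfied and unit — conflict.
So every satisfying assignment has storm = True.

True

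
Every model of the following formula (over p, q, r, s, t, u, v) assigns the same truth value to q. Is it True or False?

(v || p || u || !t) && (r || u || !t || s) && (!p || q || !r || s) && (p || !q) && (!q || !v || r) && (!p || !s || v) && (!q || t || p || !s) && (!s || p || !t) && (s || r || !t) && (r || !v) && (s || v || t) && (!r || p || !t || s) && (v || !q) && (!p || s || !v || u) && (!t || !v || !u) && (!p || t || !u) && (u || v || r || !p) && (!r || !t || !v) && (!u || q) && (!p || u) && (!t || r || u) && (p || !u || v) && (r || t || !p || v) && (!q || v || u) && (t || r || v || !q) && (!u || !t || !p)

False

Suppose q = true.
The clause (p) is unit, so p = true.
The clause (v) is unit, so v = true.
The clause (r) is unit, so r = true.
The clause (!t) is unit, so t = false.
The clause (!u) is unit, so u = false.
That conflicts with the unit clause (u).
So every satisfying assignment has q = False.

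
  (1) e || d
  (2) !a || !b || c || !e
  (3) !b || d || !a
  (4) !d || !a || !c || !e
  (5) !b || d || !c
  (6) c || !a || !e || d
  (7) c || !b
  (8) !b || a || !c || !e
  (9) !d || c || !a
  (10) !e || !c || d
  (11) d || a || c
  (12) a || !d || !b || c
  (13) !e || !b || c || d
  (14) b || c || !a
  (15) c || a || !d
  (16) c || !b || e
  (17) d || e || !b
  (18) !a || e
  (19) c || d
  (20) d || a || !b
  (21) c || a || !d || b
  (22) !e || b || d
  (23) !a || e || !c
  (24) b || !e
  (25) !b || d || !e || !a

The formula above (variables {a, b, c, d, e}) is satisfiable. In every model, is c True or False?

True

Suppose c = false.
(!b) alone gives b = false.
(!a) alone gives a = false.
(d) alone gives d = true.
Now (!d) is unsatisfied and unit — conflict.
So every satisfying assignment has c = True.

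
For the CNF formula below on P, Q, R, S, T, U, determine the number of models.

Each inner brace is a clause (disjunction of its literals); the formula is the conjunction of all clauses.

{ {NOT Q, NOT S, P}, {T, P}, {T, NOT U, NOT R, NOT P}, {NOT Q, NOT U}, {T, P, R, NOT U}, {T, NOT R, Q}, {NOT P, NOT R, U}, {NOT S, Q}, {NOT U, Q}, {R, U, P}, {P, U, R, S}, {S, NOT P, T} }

There are 2^6 = 64 truth assignments over (P, Q, R, S, T, U).
Split on T. With T = true, the clauses containing T are satisfied and NOT T drops from the rest; 5 of the 2^5 = 32 assignments to the other variables satisfy what remains.
With T = false, by the same count on the reduced clause set, 1 assignment works.
Total: 5 + 1 = 6.

6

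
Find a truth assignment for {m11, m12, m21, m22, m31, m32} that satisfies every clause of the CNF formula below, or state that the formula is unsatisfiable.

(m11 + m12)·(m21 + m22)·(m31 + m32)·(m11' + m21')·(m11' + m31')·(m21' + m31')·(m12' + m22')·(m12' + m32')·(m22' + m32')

Case m11 = 1:
(m21') alone gives m21 = 0.
(m22) alone gives m22 = 1.
(m31') alone gives m31 = 0.
(m32) alone gives m32 = 1.
That conflicts with the unit clause (m32').
Backtrack on m11: now try m11 = 0.
(m12) alone gives m12 = 1.
(m22') alone gives m22 = 0.
(m21) alone gives m21 = 1.
(m31') alone gives m31 = 0.
(m32) alone gives m32 = 1.
That conflicts with the unit clause (m32').
Both values of m11 lead to a conflict.

UNSATISFIABLE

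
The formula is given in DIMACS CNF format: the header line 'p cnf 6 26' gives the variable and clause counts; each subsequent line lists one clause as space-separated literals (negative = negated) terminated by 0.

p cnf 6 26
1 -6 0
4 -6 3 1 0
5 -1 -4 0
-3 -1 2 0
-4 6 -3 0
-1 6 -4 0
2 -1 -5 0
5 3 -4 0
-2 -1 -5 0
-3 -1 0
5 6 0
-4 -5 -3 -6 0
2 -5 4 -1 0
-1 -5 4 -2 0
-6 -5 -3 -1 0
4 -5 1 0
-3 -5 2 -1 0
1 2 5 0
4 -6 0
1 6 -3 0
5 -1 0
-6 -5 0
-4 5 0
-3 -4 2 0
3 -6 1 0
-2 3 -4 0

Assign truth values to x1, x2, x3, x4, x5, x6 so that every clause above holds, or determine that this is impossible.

Suppose x1 = False.
Unit clause (¬x6) forces x6 = False.
Unit clause (x5) forces x5 = True.
Unit clause (x4) forces x4 = True.
Unit clause (¬x3) forces x3 = False.
Unit clause (¬x2) forces x2 = False.
All clauses are satisfied.

x1=False, x2=False, x3=False, x4=True, x5=True, x6=False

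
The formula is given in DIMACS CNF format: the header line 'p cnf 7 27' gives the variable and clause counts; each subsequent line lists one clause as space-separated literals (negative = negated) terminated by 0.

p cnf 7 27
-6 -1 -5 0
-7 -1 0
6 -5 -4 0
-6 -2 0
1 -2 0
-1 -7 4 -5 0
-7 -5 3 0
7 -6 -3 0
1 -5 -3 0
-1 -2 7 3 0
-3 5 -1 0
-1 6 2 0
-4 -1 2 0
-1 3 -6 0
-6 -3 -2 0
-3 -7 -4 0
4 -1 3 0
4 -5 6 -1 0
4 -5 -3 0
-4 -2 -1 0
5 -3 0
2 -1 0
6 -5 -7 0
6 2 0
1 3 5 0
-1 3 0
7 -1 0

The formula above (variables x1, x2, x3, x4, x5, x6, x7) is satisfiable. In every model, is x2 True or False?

Suppose x2 = True.
(¬x6) alone gives x6 = False.
(x1) alone gives x1 = True.
(¬x7) alone gives x7 = False.
But (x7) is also a unit clause — contradiction.
So every satisfying assignment has x2 = False.

False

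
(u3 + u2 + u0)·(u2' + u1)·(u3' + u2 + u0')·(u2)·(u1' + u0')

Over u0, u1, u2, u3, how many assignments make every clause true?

There are 2^4 = 16 truth assignments over (u0, u1, u2, u3).
Split on u1. With u1 = 1, the clauses containing u1 are satisfied and u1' drops from the rest; 2 of the 2^3 = 8 assignments to the other variables satisfy what remains.
With u1 = 0, by the same count on the reduced clause set, 0 assignments work.
(One model: u0=F, u1=T, u2=T, u3=F.)
Total: 2 + 0 = 2.

2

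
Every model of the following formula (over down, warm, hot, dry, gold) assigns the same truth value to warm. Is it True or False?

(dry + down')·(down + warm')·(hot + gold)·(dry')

False

Suppose warm = 1.
Unit clause (down) forces down = 1.
Unit clause (dry) forces dry = 1.
But (dry') is also a unit clause — contradiction.
So every satisfying assignment has warm = False.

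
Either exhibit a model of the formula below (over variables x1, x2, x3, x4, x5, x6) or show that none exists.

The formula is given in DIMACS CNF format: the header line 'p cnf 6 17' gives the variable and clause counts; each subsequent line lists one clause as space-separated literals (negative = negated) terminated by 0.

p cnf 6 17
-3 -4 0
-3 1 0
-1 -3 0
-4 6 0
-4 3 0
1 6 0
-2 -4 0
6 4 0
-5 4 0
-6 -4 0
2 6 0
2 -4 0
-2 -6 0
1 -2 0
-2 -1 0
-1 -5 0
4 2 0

Suppose x3 = False.
The clause (¬x4) is unit, so x4 = False.
The clause (x6) is unit, so x6 = True.
The clause (¬x5) is unit, so x5 = False.
The clause (¬x2) is unit, so x2 = False.
Now (x2) is unsatisfied and unit — conflict.
Backtrack on x3: now try x3 = True.
The clause (¬x4) is unit, so x4 = False.
The clause (x1) is unit, so x1 = True.
Now (¬x1) is unsatisfied and unit — conflict.
Either choice for x3 ends in contradiction.

UNSATISFIABLE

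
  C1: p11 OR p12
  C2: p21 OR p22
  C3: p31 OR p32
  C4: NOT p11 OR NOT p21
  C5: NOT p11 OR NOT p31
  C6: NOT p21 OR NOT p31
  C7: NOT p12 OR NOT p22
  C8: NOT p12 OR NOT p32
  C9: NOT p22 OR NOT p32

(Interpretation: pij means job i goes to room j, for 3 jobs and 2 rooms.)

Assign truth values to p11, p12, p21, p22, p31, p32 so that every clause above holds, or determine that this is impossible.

UNSATISFIABLE

Case p11 = true:
Unit clause (NOT p21) forces p21 = false.
Unit clause (p22) forces p22 = true.
Unit clause (NOT p31) forces p31 = false.
Unit clause (p32) forces p32 = true.
That conflicts with the unit clause (NOT p32).
Backtrack on p11: now try p11 = false.
Unit clause (p12) forces p12 = true.
Unit clause (NOT p22) forces p22 = false.
Unit clause (p21) forces p21 = true.
Unit clause (NOT p31) forces p31 = false.
Unit clause (p32) forces p32 = true.
That conflicts with the unit clause (NOT p32).
Both values of p11 lead to a conflict.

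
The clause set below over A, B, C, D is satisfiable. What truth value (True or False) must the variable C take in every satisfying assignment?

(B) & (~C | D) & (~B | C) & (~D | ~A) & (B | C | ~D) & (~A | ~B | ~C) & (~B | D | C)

Suppose C = 0.
Unit clause (B) forces B = 1.
Now (~B) is unsatisfied and unit — conflict.
So every satisfying assignment has C = True.

True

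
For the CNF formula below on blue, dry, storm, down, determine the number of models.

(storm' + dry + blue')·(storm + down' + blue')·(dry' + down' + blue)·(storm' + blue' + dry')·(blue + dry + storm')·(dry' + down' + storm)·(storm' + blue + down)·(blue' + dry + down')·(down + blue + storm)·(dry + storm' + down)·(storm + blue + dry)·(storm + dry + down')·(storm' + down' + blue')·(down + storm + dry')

1

There are 2^4 = 16 truth assignments over (blue, dry, storm, down).
Check each against the 14 clauses (columns in the order blue, dry, storm, down):
  F F F F  ✗ fails (down + blue + storm)
  F F F T  ✗ fails (storm + blue + dry)
  F F T F  ✗ fails (blue + dry + storm')
  F F T T  ✗ fails (blue + dry + storm')
  F T F F  ✗ fails (down + blue + storm)
  F T F T  ✗ fails (dry' + down' + blue)
  F T T F  ✗ fails (storm' + blue + down)
  F T T T  ✗ fails (dry' + down' + blue)
  T F F F  ✓ satisfies all
  T F F T  ✗ fails (storm + down' + blue')
  T F T F  ✗ fails (storm' + dry + blue')
  T F T T  ✗ fails (storm' + dry + blue')
  T T F F  ✗ fails (down + storm + dry')
  T T F T  ✗ fails (storm + down' + blue')
  T T T F  ✗ fails (storm' + blue' + dry')
  T T T T  ✗ fails (storm' + blue' + dry')
1 of the 16 rows is a model.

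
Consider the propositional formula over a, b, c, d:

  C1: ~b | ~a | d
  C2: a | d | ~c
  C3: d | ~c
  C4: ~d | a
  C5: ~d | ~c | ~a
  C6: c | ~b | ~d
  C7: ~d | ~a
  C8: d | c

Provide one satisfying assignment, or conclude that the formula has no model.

Suppose d = 1.
The clause (a) is unit, so a = 1.
That conflicts with the unit clause (~a).
Undo d and try d = 0.
The clause (~c) is unit, so c = 0.
That conflicts with the unit clause (c).
Both values of d lead to a conflict.

UNSATISFIABLE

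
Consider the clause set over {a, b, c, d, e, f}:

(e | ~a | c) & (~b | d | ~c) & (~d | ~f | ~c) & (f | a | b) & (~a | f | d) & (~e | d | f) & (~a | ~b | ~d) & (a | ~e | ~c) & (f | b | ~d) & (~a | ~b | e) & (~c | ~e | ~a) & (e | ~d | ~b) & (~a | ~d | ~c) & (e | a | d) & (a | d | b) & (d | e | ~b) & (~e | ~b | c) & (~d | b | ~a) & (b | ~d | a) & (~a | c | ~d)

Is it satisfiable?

Yes

Branch on e: set e = 1.
Branch on d: set d = 0.
(f) alone gives f = 1.
Branch on b: set b = 0.
(a) alone gives a = 1.
(~c) alone gives c = 0.
This assignment satisfies each clause.
A satisfying assignment: a ↦ 1, b ↦ 0, c ↦ 0, d ↦ 0, e ↦ 1, f ↦ 1.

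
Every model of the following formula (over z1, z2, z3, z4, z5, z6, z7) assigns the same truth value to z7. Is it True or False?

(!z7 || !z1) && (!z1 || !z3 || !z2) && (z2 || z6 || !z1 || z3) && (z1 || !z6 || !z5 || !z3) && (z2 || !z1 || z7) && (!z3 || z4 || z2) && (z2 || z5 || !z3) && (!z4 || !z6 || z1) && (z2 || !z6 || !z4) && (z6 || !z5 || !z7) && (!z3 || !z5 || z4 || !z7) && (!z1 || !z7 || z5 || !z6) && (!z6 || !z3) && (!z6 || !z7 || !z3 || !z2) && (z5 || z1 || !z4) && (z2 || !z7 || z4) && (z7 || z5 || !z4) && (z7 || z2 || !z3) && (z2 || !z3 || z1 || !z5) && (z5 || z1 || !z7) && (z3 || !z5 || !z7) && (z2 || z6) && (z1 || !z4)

Suppose z7 = true.
From the singleton clause (!z1), z1 = false.
From the singleton clause (z5), z5 = true.
From the singleton clause (z6), z6 = true.
From the singleton clause (!z3), z3 = false.
But (z3) is also a unit clause — contradiction.
So every satisfying assignment has z7 = False.

False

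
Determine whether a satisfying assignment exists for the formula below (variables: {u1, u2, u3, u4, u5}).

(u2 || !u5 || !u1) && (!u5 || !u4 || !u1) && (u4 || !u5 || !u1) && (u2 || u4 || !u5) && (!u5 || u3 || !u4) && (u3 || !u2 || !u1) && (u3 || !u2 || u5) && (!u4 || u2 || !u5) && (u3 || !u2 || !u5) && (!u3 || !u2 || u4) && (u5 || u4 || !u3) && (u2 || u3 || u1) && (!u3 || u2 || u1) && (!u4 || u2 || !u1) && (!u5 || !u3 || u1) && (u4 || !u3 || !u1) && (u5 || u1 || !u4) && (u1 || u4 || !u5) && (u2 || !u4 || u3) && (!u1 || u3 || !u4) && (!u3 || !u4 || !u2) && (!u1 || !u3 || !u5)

Satisfiable

Try u2 = false.
Try u5 = false.
Try u4 = false.
From the singleton clause (!u3), u3 = false.
From the singleton clause (u1), u1 = true.
This assignment satisfies each clause.
A satisfying assignment: u1 ↦ true,  u2 ↦ false,  u3 ↦ false,  u4 ↦ false,  u5 ↦ false.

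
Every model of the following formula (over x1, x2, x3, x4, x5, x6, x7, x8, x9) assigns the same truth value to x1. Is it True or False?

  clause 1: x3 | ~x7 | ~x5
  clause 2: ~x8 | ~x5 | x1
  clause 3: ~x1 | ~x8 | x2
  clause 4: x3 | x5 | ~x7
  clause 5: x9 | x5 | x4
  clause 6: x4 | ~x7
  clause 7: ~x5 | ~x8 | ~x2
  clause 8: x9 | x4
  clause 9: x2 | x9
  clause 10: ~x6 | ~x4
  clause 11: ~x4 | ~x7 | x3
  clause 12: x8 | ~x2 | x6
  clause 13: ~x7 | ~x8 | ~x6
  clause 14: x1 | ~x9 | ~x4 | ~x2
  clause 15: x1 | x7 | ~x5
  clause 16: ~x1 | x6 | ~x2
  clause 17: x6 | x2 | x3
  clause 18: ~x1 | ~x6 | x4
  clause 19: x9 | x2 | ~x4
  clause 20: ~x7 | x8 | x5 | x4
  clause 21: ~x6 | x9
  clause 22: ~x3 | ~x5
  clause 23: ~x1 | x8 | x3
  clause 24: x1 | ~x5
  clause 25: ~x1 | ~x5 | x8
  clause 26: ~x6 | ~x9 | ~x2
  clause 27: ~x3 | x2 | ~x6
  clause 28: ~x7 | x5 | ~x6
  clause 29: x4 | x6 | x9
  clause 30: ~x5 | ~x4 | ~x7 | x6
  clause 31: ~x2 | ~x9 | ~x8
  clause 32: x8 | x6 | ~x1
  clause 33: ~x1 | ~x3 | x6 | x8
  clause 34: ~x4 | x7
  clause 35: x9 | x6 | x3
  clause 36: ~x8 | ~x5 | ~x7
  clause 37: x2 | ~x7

False

Suppose x1 = 1.
Suppose x8 = 0.
The clause (x3) is unit, so x3 = 1.
The clause (~x5) is unit, so x5 = 0.
The clause (x6) is unit, so x6 = 1.
The clause (~x4) is unit, so x4 = 0.
But (x4) is also a unit clause — contradiction.
So x8 must be the other value — set x8 = 1.
The clause (x2) is unit, so x2 = 1.
The clause (~x5) is unit, so x5 = 0.
The clause (x6) is unit, so x6 = 1.
The clause (~x4) is unit, so x4 = 0.
But (x4) is also a unit clause — contradiction.
Either choice for x8 ends in contradiction.
So every satisfying assignment has x1 = False.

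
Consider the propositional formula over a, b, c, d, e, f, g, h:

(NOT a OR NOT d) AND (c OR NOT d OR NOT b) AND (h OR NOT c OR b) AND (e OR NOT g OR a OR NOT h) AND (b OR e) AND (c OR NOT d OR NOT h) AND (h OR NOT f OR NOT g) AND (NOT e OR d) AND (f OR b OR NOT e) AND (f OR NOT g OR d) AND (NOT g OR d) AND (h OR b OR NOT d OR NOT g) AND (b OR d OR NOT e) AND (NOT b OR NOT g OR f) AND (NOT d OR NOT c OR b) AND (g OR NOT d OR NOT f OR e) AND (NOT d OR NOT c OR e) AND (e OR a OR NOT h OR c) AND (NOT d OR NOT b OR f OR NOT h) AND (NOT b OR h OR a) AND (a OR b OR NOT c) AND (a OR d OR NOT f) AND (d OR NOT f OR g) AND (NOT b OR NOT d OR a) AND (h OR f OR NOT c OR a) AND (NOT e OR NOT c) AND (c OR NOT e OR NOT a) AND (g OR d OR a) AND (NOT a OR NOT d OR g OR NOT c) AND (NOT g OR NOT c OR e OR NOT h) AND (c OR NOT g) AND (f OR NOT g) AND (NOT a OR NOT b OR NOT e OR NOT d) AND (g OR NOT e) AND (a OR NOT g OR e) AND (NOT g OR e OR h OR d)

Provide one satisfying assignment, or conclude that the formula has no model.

Branch on a: set a = true.
Unit clause (NOT d) forces d = false.
Unit clause (NOT e) forces e = false.
Unit clause (b) forces b = true.
Unit clause (NOT g) forces g = false.
Unit clause (NOT f) forces f = false.
No clause remains; c, h are free.

a=true; b=true; c=false; d=false; e=false; f=false; g=false; h=true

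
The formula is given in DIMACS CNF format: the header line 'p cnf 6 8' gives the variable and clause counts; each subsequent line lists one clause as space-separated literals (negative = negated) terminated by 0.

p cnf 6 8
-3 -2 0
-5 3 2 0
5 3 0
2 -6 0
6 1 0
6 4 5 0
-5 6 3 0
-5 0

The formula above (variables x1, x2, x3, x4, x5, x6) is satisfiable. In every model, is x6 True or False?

False

Suppose x6 = True.
(x2) alone gives x2 = True.
(¬x3) alone gives x3 = False.
(x5) alone gives x5 = True.
Now (¬x5) is unsatisfied and unit — conflict.
So every satisfying assignment has x6 = False.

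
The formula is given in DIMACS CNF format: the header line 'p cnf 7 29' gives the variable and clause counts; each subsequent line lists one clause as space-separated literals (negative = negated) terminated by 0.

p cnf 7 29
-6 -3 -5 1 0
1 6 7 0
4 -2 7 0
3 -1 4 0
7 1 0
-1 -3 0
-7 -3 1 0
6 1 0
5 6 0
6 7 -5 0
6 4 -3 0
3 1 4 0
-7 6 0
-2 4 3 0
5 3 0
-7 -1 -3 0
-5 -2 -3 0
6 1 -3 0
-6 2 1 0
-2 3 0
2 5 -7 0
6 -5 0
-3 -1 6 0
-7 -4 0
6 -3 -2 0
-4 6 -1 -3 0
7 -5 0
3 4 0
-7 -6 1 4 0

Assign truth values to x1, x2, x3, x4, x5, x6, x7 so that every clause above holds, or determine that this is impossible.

Case x7 = True:
Unit clause (x6) forces x6 = True.
Unit clause (¬x4) forces x4 = False.
Unit clause (x3) forces x3 = True.
Unit clause (¬x1) forces x1 = False.
But (x1) is also a unit clause — contradiction.
That branch fails; take x7 = False instead.
Unit clause (x1) forces x1 = True.
Unit clause (¬x3) forces x3 = False.
Unit clause (x4) forces x4 = True.
Unit clause (x5) forces x5 = True.
But (¬x5) is also a unit clause — contradiction.
Neither x7 = True nor x7 = False works.

UNSATISFIABLE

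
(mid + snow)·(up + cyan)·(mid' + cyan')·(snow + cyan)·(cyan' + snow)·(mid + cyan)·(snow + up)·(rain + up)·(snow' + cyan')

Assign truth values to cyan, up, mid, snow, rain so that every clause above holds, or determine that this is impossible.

Try mid = 1.
(cyan') alone gives cyan = 0.
(up) alone gives up = 1.
(snow) alone gives snow = 1.
All clauses hold; rain can take either value.

cyan=0, up=1, mid=1, snow=1, rain=0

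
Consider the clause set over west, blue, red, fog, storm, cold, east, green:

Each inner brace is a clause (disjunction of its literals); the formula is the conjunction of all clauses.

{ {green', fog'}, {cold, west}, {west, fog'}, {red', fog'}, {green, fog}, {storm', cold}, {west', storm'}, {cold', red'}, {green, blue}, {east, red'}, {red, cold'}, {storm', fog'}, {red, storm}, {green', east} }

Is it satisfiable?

Yes

Branch on green: set green = 1.
(fog') alone gives fog = 0.
(east) alone gives east = 1.
Branch on cold: set cold = 0.
(west) alone gives west = 1.
(storm') alone gives storm = 0.
(red) alone gives red = 1.
All clauses hold; blue can take either value.
A satisfying assignment: west ↦ 1, blue ↦ 1, red ↦ 1, fog ↦ 0, storm ↦ 0, cold ↦ 0, east ↦ 1, green ↦ 1.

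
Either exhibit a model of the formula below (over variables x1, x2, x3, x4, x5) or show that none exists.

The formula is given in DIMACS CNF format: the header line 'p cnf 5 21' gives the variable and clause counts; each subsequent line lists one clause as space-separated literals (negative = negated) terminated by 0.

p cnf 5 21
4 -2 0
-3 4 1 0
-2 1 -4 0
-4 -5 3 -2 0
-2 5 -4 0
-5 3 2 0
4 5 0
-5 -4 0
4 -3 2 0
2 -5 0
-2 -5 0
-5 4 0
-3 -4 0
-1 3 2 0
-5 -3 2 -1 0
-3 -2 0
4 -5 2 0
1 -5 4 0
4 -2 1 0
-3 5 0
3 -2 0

x1 ↦ False; x2 ↦ False; x3 ↦ False; x4 ↦ True; x5 ↦ False

Try x4 = True.
From the singleton clause (¬x5), x5 = False.
From the singleton clause (¬x2), x2 = False.
From the singleton clause (¬x3), x3 = False.
From the singleton clause (¬x1), x1 = False.
Every clause now holds.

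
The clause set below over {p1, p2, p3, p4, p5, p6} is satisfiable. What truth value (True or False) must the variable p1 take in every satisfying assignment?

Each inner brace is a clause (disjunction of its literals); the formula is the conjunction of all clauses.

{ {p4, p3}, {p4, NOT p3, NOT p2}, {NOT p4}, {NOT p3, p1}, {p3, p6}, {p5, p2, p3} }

Suppose p1 = false.
The clause (NOT p4) is unit, so p4 = false.
The clause (p3) is unit, so p3 = true.
But (NOT p3) is also a unit clause — contradiction.
So every satisfying assignment has p1 = True.

True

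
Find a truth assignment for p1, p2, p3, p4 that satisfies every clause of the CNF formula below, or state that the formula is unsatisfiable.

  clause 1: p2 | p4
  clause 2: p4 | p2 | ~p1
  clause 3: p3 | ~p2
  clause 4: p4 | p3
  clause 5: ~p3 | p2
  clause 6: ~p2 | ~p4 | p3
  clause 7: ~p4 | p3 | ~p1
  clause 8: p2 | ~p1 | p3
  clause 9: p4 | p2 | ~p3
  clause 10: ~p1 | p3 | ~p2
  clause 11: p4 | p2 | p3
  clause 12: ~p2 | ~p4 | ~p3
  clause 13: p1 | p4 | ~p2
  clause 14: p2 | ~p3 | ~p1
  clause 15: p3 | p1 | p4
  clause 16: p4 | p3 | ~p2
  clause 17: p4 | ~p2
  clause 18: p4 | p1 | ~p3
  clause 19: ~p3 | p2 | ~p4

Branch on p2: set p2 = 0.
The clause (p4) is unit, so p4 = 1.
The clause (~p3) is unit, so p3 = 0.
The clause (~p1) is unit, so p1 = 0.
Every clause now holds.

p1 ↦ 0,  p2 ↦ 0,  p3 ↦ 0,  p4 ↦ 1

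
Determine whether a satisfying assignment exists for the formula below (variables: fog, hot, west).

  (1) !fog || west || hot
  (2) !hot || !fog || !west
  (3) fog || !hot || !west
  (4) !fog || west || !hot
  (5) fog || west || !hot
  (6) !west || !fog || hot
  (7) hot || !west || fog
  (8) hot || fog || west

Case fog = false:
Case hot = false:
From the singleton clause (!west), west = false.
Now (west) is unsatisfied and unit — conflict.
That branch fails; take hot = true instead.
From the singleton clause (!west), west = false.
Now (west) is unsatisfied and unit — conflict.
Both values of hot lead to a conflict.
That branch fails; take fog = true instead.
Case west = true:
From the singleton clause (!hot), hot = false.
Now (hot) is unsatisfied and unit — conflict.
That branch fails; take west = false instead.
From the singleton clause (hot), hot = true.
Now (!hot) is unsatisfied and unit — conflict.
Both values of west lead to a conflict.
Both values of fog lead to a conflict.
No assignment satisfies every clause.

No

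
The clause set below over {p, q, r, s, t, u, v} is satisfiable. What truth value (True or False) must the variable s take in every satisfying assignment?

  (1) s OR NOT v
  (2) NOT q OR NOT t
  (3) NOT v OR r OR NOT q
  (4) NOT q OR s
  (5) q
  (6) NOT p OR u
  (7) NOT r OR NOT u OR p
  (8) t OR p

True

Suppose s = false.
Unit clause (NOT v) forces v = false.
Unit clause (NOT q) forces q = false.
Now (q) is unsatisfied and unit — conflict.
So every satisfying assignment has s = True.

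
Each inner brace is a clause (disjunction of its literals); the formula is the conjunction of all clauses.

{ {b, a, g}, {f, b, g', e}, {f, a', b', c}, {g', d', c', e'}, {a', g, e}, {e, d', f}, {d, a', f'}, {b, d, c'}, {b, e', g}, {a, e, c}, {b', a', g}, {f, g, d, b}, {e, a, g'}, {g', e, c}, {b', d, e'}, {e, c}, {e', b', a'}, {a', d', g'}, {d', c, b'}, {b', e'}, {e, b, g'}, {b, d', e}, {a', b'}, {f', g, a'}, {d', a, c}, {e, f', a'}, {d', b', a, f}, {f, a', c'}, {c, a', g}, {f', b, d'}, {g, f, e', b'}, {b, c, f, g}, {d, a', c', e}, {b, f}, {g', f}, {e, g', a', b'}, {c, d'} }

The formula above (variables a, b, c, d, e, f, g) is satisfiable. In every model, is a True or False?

Suppose a = 1.
From the singleton clause (b'), b = 0.
From the singleton clause (f), f = 1.
From the singleton clause (d), d = 1.
That conflicts with the unit clause (d').
So every satisfying assignment has a = False.

False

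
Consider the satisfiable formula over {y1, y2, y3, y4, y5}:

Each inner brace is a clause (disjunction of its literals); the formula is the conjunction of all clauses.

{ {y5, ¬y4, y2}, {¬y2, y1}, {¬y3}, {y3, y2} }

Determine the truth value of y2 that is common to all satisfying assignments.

Suppose y2 = False.
From the singleton clause (¬y3), y3 = False.
But (y3) is also a unit clause — contradiction.
So every satisfying assignment has y2 = True.

True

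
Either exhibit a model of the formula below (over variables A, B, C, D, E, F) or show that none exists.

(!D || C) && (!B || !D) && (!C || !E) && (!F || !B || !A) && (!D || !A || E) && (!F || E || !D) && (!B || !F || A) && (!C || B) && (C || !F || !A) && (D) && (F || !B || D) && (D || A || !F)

Unit clause (D) forces D = true.
Unit clause (C) forces C = true.
Unit clause (!B) forces B = false.
But (B) is also a unit clause — contradiction.

UNSATISFIABLE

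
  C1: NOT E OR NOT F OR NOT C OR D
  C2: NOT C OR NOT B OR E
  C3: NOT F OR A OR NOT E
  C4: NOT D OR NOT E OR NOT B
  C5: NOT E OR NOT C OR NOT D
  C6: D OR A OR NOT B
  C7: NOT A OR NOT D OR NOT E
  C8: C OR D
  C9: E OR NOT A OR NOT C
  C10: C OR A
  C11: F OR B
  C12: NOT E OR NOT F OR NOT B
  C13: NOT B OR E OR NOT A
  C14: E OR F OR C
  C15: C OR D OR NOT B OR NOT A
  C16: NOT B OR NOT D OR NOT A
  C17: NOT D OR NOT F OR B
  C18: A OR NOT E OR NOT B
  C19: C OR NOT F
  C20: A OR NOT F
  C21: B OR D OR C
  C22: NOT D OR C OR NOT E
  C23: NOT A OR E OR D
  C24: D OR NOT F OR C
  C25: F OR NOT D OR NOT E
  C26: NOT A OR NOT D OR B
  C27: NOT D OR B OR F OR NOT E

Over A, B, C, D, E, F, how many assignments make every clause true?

1

There are 2^6 = 64 truth assignments over (A, B, C, D, E, F).
Split on F. With F = true, the clauses containing F are satisfied and NOT F drops from the rest; 0 of the 2^5 = 32 assignments to the other variables satisfy what remains.
With F = false, by the same count on the reduced clause set, 1 assignment works.
(One model: A=T, B=T, C=T, D=F, E=T, F=F.)
Total: 0 + 1 = 1.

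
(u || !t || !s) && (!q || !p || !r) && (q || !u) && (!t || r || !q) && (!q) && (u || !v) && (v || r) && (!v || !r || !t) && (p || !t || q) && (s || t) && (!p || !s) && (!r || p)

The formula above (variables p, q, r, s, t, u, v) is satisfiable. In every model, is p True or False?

Suppose p = false.
(!q) alone gives q = false.
(!u) alone gives u = false.
(!v) alone gives v = false.
(r) alone gives r = true.
Now (!r) is unsatisfied and unit — conflict.
So every satisfying assignment has p = True.

True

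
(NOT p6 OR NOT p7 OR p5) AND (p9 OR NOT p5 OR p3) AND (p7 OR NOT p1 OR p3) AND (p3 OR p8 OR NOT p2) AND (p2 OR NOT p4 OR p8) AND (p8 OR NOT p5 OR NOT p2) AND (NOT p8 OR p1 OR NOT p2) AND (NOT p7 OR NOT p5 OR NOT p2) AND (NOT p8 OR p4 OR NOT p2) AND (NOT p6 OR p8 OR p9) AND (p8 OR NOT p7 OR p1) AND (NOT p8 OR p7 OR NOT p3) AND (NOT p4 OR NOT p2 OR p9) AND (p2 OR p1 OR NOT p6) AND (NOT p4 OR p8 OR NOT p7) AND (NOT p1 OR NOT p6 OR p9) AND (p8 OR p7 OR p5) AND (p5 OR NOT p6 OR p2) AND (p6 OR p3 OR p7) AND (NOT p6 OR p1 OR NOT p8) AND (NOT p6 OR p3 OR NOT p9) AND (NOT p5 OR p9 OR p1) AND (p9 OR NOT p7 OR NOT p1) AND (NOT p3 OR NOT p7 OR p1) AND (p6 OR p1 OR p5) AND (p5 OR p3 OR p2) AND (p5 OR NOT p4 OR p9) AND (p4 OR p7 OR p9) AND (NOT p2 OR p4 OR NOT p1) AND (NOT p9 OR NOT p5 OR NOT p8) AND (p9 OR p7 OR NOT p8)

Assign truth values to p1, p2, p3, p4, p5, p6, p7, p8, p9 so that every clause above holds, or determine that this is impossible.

p1: true; p2: false; p3: false; p4: false; p5: true; p6: false; p7: true; p8: false; p9: true

Try p6 = false.
Try p3 = false.
The clause (p7) is unit, so p7 = true.
Try p9 = true.
Try p8 = false.
The clause (NOT p2) is unit, so p2 = false.
The clause (NOT p4) is unit, so p4 = false.
The clause (p1) is unit, so p1 = true.
The clause (p5) is unit, so p5 = true.
All clauses are satisfied.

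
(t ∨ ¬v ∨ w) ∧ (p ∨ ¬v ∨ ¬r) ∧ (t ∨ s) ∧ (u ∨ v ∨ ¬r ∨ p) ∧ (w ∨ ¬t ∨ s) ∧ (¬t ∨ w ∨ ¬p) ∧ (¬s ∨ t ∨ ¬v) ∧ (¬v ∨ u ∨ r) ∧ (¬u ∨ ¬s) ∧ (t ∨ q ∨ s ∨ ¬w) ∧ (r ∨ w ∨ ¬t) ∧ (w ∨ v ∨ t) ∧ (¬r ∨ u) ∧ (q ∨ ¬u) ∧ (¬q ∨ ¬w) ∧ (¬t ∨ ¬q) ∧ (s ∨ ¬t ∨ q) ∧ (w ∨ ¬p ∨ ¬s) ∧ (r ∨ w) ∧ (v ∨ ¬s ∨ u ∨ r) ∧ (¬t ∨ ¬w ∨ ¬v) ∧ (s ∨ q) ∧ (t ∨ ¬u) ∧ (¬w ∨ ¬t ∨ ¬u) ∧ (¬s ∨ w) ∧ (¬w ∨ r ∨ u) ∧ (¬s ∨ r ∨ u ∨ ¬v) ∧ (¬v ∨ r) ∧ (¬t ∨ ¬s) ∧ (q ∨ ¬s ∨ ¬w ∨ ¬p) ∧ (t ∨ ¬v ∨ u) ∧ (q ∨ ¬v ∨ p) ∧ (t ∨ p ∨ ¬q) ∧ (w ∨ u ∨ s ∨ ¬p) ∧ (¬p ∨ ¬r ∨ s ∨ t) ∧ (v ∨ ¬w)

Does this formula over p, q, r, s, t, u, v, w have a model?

Suppose t = True.
The clause (¬q) is unit, so q = False.
The clause (¬u) is unit, so u = False.
The clause (¬r) is unit, so r = False.
The clause (¬v) is unit, so v = False.
The clause (w) is unit, so w = True.
That conflicts with the unit clause (¬w).
Undo t and try t = False.
The clause (s) is unit, so s = True.
The clause (¬v) is unit, so v = False.
The clause (¬u) is unit, so u = False.
The clause (w) is unit, so w = True.
That conflicts with the unit clause (¬w).
Both values of t lead to a conflict.
No assignment satisfies every clause.

No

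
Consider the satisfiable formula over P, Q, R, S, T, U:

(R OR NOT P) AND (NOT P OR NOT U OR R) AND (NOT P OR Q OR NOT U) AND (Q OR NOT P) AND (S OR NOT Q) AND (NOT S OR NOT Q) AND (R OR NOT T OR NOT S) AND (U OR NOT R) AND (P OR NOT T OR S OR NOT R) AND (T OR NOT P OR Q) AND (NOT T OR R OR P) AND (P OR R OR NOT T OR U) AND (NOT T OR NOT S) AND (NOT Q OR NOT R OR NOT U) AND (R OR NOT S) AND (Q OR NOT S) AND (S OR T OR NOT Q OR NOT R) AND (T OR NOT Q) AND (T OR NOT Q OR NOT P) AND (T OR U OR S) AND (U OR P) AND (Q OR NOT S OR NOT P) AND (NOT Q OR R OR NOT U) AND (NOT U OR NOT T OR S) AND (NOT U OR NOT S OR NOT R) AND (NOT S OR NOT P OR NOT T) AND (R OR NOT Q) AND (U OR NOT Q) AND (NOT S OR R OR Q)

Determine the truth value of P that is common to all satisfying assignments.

False

Suppose P = true.
(R) alone gives R = true.
(Q) alone gives Q = true.
(S) alone gives S = true.
Now (NOT S) is unsatisfied and unit — conflict.
So every satisfying assignment has P = False.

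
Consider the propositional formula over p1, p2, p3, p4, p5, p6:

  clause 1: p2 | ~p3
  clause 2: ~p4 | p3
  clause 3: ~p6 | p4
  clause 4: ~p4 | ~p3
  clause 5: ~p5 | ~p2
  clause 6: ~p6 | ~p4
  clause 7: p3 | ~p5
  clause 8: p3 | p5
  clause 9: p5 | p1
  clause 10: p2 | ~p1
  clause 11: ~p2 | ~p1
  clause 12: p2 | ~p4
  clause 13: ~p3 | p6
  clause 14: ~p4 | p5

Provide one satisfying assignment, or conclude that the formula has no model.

UNSATISFIABLE

Suppose p2 = 1.
The clause (~p5) is unit, so p5 = 0.
The clause (p3) is unit, so p3 = 1.
The clause (~p4) is unit, so p4 = 0.
The clause (~p6) is unit, so p6 = 0.
But (p6) is also a unit clause — contradiction.
So p2 must be the other value — set p2 = 0.
The clause (~p3) is unit, so p3 = 0.
The clause (~p4) is unit, so p4 = 0.
The clause (~p6) is unit, so p6 = 0.
The clause (~p5) is unit, so p5 = 0.
But (p5) is also a unit clause — contradiction.
Either choice for p2 ends in contradiction.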